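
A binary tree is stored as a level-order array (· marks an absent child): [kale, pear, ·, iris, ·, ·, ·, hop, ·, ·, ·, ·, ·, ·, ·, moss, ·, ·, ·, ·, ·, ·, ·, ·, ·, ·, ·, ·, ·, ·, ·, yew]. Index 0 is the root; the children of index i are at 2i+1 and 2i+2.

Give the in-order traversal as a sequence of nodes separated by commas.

In-order visits the left subtree, then the node, then the right subtree.
At kale: go left to pear.
  At pear: go left to iris.
    At iris: go left to hop.
      At hop: go left to moss.
        At moss: go left to yew.
          yew is a leaf — visit yew.
        Visit moss.
        At moss: no right child.
      Visit hop.
      At hop: no right child.
    Visit iris.
    At iris: no right child.
  Visit pear.
  At pear: no right child.
Visit kale.
At kale: no right child.

yew, moss, hop, iris, pear, kale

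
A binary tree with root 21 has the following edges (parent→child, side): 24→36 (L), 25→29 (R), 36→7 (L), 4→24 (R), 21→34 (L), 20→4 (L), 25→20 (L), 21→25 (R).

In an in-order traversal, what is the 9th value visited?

In-order visits the left subtree, then the node, then the right subtree.
At 21: go left to 34.
  34 is a leaf — visit 34.
Visit 21.
At 21: go right to 25.
  At 25: go left to 20.
    At 20: go left to 4.
      At 4: no left child.
      Visit 4.
      At 4: go right to 24.
        At 24: go left to 36.
          At 36: go left to 7.
            7 is a leaf — visit 7.
          Visit 36.
          At 36: no right child.
        Visit 24.
        At 24: no right child.
    Visit 20.
    At 20: no right child.
  Visit 25.
  At 25: go right to 29.
    29 is a leaf — visit 29.
Full in-order sequence: 34, 21, 4, 7, 36, 24, 20, 25, 29.

29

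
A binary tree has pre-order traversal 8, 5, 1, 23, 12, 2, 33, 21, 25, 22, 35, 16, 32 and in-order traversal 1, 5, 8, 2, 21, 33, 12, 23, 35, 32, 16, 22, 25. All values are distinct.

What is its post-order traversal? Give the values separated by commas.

The first element of pre-order is the root; it splits in-order into left and right subtrees.
Root 8: left subtree has 2 nodes {1, 5}, right has 10 {2, 21, 33, 12, 23, 35, 32, 16, 22, 25}.
  Root 5: left subtree has 1 node {1}, right has 0 { }.
  Root 23: left subtree has 4 nodes {2, 21, 33, 12}, right has 5 {35, 32, 16, 22, 25}.
    Root 12: left subtree has 3 nodes {2, 21, 33}, right has 0 { }.
      Root 2: left subtree has 0 nodes { }, right has 2 {21, 33}.
        Root 33: left subtree has 1 node {21}, right has 0 { }.
    Root 25: left subtree has 4 nodes {35, 32, 16, 22}, right has 0 { }.
      Root 22: left subtree has 3 nodes {35, 32, 16}, right has 0 { }.
        Root 35: left subtree has 0 nodes { }, right has 2 {32, 16}.
          Root 16: left subtree has 1 node {32}, right has 0 { }.

1, 5, 21, 33, 2, 12, 32, 16, 35, 22, 25, 23, 8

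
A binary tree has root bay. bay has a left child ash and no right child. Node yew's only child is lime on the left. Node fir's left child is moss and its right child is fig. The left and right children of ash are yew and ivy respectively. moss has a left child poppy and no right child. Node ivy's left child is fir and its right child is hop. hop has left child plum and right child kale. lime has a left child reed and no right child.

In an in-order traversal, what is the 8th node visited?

In-order visits the left subtree, then the node, then the right subtree.
At bay: go left to ash.
  At ash: go left to yew.
    At yew: go left to lime.
      At lime: go left to reed.
        reed is a leaf — visit reed.
      Visit lime.
      At lime: no right child.
    Visit yew.
    At yew: no right child.
  Visit ash.
  At ash: go right to ivy.
    At ivy: go left to fir.
      At fir: go left to moss.
        At moss: go left to poppy.
          poppy is a leaf — visit poppy.
        Visit moss.
        At moss: no right child.
      Visit fir.
      At fir: go right to fig.
        fig is a leaf — visit fig.
    Visit ivy.
    At ivy: go right to hop.
      At hop: go left to plum.
        plum is a leaf — visit plum.
      Visit hop.
      At hop: go right to kale.
        kale is a leaf — visit kale.
Visit bay.
At bay: no right child.
Full in-order sequence: reed, lime, yew, ash, poppy, moss, fir, fig, ivy, plum, hop, kale, bay.

fig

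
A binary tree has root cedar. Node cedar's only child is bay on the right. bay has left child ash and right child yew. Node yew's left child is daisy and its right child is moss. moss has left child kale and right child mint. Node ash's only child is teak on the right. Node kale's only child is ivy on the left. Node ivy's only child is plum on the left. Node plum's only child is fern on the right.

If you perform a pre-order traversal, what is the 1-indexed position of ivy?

Pre-order visits the node, then its left subtree, then its right subtree.
Visit cedar.
At cedar: no left child.
At cedar: go right to bay.
  Visit bay.
  At bay: go left to ash.
    Visit ash.
    At ash: no left child.
    At ash: go right to teak.
      teak is a leaf — visit teak.
  At bay: go right to yew.
    Visit yew.
    At yew: go left to daisy.
      daisy is a leaf — visit daisy.
    At yew: go right to moss.
      Visit moss.
      At moss: go left to kale.
        Visit kale.
        At kale: go left to ivy.
          Visit ivy.
          At ivy: go left to plum.
            Visit plum.
            At plum: no left child.
            At plum: go right to fern.
              fern is a leaf — visit fern.
          At ivy: no right child.
        At kale: no right child.
      At moss: go right to mint.
        mint is a leaf — visit mint.
Full pre-order sequence: cedar, bay, ash, teak, yew, daisy, moss, kale, ivy, plum, fern, mint.

9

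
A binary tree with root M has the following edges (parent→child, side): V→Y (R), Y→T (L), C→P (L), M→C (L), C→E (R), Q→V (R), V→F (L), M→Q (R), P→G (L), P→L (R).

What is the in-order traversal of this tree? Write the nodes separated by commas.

G, P, L, C, E, M, Q, F, V, T, Y

In-order visits the left subtree, then the node, then the right subtree.
At M: go left to C.
  At C: go left to P.
    At P: go left to G.
      G is a leaf — visit G.
    Visit P.
    At P: go right to L.
      L is a leaf — visit L.
  Visit C.
  At C: go right to E.
    E is a leaf — visit E.
Visit M.
At M: go right to Q.
  At Q: no left child.
  Visit Q.
  At Q: go right to V.
    At V: go left to F.
      F is a leaf — visit F.
    Visit V.
    At V: go right to Y.
      At Y: go left to T.
        T is a leaf — visit T.
      Visit Y.
      At Y: no right child.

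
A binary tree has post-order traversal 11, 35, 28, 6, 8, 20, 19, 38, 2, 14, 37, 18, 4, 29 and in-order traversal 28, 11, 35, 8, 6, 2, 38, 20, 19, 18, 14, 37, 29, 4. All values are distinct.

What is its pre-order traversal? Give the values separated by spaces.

The last element of post-order is the root; it splits in-order into left and right subtrees.
Root 29: left subtree has 12 nodes {28, 11, 35, 8, 6, 2, 38, 20, 19, 18, 14, 37}, right has 1 {4}.
  Root 18: left subtree has 9 nodes {28, 11, 35, 8, 6, 2, 38, 20, 19}, right has 2 {14, 37}.
    Root 2: left subtree has 5 nodes {28, 11, 35, 8, 6}, right has 3 {38, 20, 19}.
      Root 8: left subtree has 3 nodes {28, 11, 35}, right has 1 {6}.
        Root 28: left subtree has 0 nodes { }, right has 2 {11, 35}.
          Root 35: left subtree has 1 node {11}, right has 0 { }.
      Root 38: left subtree has 0 nodes { }, right has 2 {20, 19}.
        Root 19: left subtree has 1 node {20}, right has 0 { }.
    Root 37: left subtree has 1 node {14}, right has 0 { }.

29 18 2 8 28 35 11 6 38 19 20 37 14 4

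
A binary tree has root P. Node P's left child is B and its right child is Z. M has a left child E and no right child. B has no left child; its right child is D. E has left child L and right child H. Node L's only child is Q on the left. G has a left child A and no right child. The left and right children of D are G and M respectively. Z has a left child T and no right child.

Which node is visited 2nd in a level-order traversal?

Level-order visits nodes level by level from the root, left to right within each level.
Level 0: P
Level 1: B, Z
Level 2: D, T
Level 3: G, M
Level 4: A, E
Level 5: L, H
Level 6: Q
Full level-order sequence: P, B, Z, D, T, G, M, A, E, L, H, Q.

B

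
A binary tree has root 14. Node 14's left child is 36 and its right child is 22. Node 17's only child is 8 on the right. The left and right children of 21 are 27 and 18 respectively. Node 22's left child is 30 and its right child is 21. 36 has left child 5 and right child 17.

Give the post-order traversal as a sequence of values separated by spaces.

5 8 17 36 30 27 18 21 22 14

Post-order visits the left subtree, then the right subtree, then the node.
At 14: go left to 36.
  At 36: go left to 5.
    5 is a leaf — visit 5.
  At 36: go right to 17.
    At 17: no left child.
    At 17: go right to 8.
      8 is a leaf — visit 8.
    Visit 17.
  Visit 36.
At 14: go right to 22.
  At 22: go left to 30.
    30 is a leaf — visit 30.
  At 22: go right to 21.
    At 21: go left to 27.
      27 is a leaf — visit 27.
    At 21: go right to 18.
      18 is a leaf — visit 18.
    Visit 21.
  Visit 22.
Visit 14.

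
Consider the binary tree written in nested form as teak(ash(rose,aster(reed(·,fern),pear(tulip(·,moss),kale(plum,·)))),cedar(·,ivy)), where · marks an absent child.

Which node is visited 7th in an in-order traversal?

moss

In-order visits the left subtree, then the node, then the right subtree.
At teak: go left to ash.
  At ash: go left to rose.
    rose is a leaf — visit rose.
  Visit ash.
  At ash: go right to aster.
    At aster: go left to reed.
      At reed: no left child.
      Visit reed.
      At reed: go right to fern.
        fern is a leaf — visit fern.
    Visit aster.
    At aster: go right to pear.
      At pear: go left to tulip.
        At tulip: no left child.
        Visit tulip.
        At tulip: go right to moss.
          moss is a leaf — visit moss.
      Visit pear.
      At pear: go right to kale.
        At kale: go left to plum.
          plum is a leaf — visit plum.
        Visit kale.
        At kale: no right child.
Visit teak.
At teak: go right to cedar.
  At cedar: no left child.
  Visit cedar.
  At cedar: go right to ivy.
    ivy is a leaf — visit ivy.
Full in-order sequence: rose, ash, reed, fern, aster, tulip, moss, pear, plum, kale, teak, cedar, ivy.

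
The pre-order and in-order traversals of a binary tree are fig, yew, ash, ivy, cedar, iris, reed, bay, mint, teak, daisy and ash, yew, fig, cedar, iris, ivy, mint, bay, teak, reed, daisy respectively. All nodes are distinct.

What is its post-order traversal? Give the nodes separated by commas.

ash, yew, iris, cedar, mint, teak, bay, daisy, reed, ivy, fig

The first element of pre-order is the root; it splits in-order into left and right subtrees.
Root fig: left subtree has 2 nodes {ash, yew}, right has 8 {cedar, iris, ivy, mint, bay, teak, reed, daisy}.
  Root yew: left subtree has 1 node {ash}, right has 0 { }.
  Root ivy: left subtree has 2 nodes {cedar, iris}, right has 5 {mint, bay, teak, reed, daisy}.
    Root cedar: left subtree has 0 nodes { }, right has 1 {iris}.
    Root reed: left subtree has 3 nodes {mint, bay, teak}, right has 1 {daisy}.
      Root bay: left subtree has 1 node {mint}, right has 1 {teak}.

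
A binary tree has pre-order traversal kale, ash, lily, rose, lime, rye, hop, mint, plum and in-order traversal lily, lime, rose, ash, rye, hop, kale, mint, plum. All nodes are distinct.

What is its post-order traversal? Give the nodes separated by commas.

lime, rose, lily, hop, rye, ash, plum, mint, kale

The first element of pre-order is the root; it splits in-order into left and right subtrees.
Root kale: left subtree has 6 nodes {lily, lime, rose, ash, rye, hop}, right has 2 {mint, plum}.
  Root ash: left subtree has 3 nodes {lily, lime, rose}, right has 2 {rye, hop}.
    Root lily: left subtree has 0 nodes { }, right has 2 {lime, rose}.
      Root rose: left subtree has 1 node {lime}, right has 0 { }.
    Root rye: left subtree has 0 nodes { }, right has 1 {hop}.
  Root mint: left subtree has 0 nodes { }, right has 1 {plum}.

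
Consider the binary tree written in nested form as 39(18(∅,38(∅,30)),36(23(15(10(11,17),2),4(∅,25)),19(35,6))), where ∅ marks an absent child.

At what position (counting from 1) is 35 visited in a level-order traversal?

10

Level-order visits nodes level by level from the root, left to right within each level.
Level 0: 39
Level 1: 18, 36
Level 2: 38, 23, 19
Level 3: 30, 15, 4, 35, 6
Level 4: 10, 2, 25
Level 5: 11, 17
Full level-order sequence: 39, 18, 36, 38, 23, 19, 30, 15, 4, 35, 6, 10, 2, 25, 11, 17.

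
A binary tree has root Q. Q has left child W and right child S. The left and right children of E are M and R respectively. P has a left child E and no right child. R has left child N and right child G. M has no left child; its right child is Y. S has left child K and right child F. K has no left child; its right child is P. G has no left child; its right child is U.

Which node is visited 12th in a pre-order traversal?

Pre-order visits the node, then its left subtree, then its right subtree.
Visit Q.
At Q: go left to W.
  W is a leaf — visit W.
At Q: go right to S.
  Visit S.
  At S: go left to K.
    Visit K.
    At K: no left child.
    At K: go right to P.
      Visit P.
      At P: go left to E.
        Visit E.
        At E: go left to M.
          Visit M.
          At M: no left child.
          At M: go right to Y.
            Y is a leaf — visit Y.
        At E: go right to R.
          Visit R.
          At R: go left to N.
            N is a leaf — visit N.
          At R: go right to G.
            Visit G.
            At G: no left child.
            At G: go right to U.
              U is a leaf — visit U.
      At P: no right child.
  At S: go right to F.
    F is a leaf — visit F.
Full pre-order sequence: Q, W, S, K, P, E, M, Y, R, N, G, U, F.

U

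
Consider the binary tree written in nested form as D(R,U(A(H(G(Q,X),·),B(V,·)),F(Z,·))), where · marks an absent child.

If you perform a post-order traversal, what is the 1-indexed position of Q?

Post-order visits the left subtree, then the right subtree, then the node.
At D: go left to R.
  R is a leaf — visit R.
At D: go right to U.
  At U: go left to A.
    At A: go left to H.
      At H: go left to G.
        At G: go left to Q.
          Q is a leaf — visit Q.
        At G: go right to X.
          X is a leaf — visit X.
        Visit G.
      At H: no right child.
      Visit H.
    At A: go right to B.
      At B: go left to V.
        V is a leaf — visit V.
      At B: no right child.
      Visit B.
    Visit A.
  At U: go right to F.
    At F: go left to Z.
      Z is a leaf — visit Z.
    At F: no right child.
    Visit F.
  Visit U.
Visit D.
Full post-order sequence: R, Q, X, G, H, V, B, A, Z, F, U, D.

2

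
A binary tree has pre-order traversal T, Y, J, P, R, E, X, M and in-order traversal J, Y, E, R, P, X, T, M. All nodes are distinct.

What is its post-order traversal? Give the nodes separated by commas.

J, E, R, X, P, Y, M, T

The first element of pre-order is the root; it splits in-order into left and right subtrees.
Root T: left subtree has 6 nodes {J, Y, E, R, P, X}, right has 1 {M}.
  Root Y: left subtree has 1 node {J}, right has 4 {E, R, P, X}.
    Root P: left subtree has 2 nodes {E, R}, right has 1 {X}.
      Root R: left subtree has 1 node {E}, right has 0 { }.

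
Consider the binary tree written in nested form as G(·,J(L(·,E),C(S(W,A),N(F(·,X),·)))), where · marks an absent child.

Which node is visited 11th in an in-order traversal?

N

In-order visits the left subtree, then the node, then the right subtree.
At G: no left child.
Visit G.
At G: go right to J.
  At J: go left to L.
    At L: no left child.
    Visit L.
    At L: go right to E.
      E is a leaf — visit E.
  Visit J.
  At J: go right to C.
    At C: go left to S.
      At S: go left to W.
        W is a leaf — visit W.
      Visit S.
      At S: go right to A.
        A is a leaf — visit A.
    Visit C.
    At C: go right to N.
      At N: go left to F.
        At F: no left child.
        Visit F.
        At F: go right to X.
          X is a leaf — visit X.
      Visit N.
      At N: no right child.
Full in-order sequence: G, L, E, J, W, S, A, C, F, X, N.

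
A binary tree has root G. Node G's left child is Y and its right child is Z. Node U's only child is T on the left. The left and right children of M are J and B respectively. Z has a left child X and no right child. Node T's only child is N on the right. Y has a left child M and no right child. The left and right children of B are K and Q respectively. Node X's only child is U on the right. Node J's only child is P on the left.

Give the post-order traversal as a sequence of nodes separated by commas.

P, J, K, Q, B, M, Y, N, T, U, X, Z, G

Post-order visits the left subtree, then the right subtree, then the node.
At G: go left to Y.
  At Y: go left to M.
    At M: go left to J.
      At J: go left to P.
        P is a leaf — visit P.
      At J: no right child.
      Visit J.
    At M: go right to B.
      At B: go left to K.
        K is a leaf — visit K.
      At B: go right to Q.
        Q is a leaf — visit Q.
      Visit B.
    Visit M.
  At Y: no right child.
  Visit Y.
At G: go right to Z.
  At Z: go left to X.
    At X: no left child.
    At X: go right to U.
      At U: go left to T.
        At T: no left child.
        At T: go right to N.
          N is a leaf — visit N.
        Visit T.
      At U: no right child.
      Visit U.
    Visit X.
  At Z: no right child.
  Visit Z.
Visit G.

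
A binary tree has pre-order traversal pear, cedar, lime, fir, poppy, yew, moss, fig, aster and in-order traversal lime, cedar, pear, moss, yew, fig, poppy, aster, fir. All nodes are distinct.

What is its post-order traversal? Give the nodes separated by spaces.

lime cedar moss fig yew aster poppy fir pear

The first element of pre-order is the root; it splits in-order into left and right subtrees.
Root pear: left subtree has 2 nodes {lime, cedar}, right has 6 {moss, yew, fig, poppy, aster, fir}.
  Root cedar: left subtree has 1 node {lime}, right has 0 { }.
  Root fir: left subtree has 5 nodes {moss, yew, fig, poppy, aster}, right has 0 { }.
    Root poppy: left subtree has 3 nodes {moss, yew, fig}, right has 1 {aster}.
      Root yew: left subtree has 1 node {moss}, right has 1 {fig}.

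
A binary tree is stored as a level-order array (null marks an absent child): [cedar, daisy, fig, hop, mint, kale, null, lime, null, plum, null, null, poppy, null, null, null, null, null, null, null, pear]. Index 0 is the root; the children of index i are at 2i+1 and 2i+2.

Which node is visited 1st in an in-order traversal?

lime

In-order visits the left subtree, then the node, then the right subtree.
At cedar: go left to daisy.
  At daisy: go left to hop.
    At hop: go left to lime.
      lime is a leaf — visit lime.
    Visit hop.
    At hop: no right child.
  Visit daisy.
  At daisy: go right to mint.
    At mint: go left to plum.
      At plum: no left child.
      Visit plum.
      At plum: go right to pear.
        pear is a leaf — visit pear.
    Visit mint.
    At mint: no right child.
Visit cedar.
At cedar: go right to fig.
  At fig: go left to kale.
    At kale: no left child.
    Visit kale.
    At kale: go right to poppy.
      poppy is a leaf — visit poppy.
  Visit fig.
  At fig: no right child.
Full in-order sequence: lime, hop, daisy, plum, pear, mint, cedar, kale, poppy, fig.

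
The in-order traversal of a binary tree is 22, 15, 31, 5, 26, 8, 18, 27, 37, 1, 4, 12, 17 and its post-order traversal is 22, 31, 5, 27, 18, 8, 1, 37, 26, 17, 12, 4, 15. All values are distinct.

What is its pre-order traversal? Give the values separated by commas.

15, 22, 4, 26, 5, 31, 37, 8, 18, 27, 1, 12, 17

The last element of post-order is the root; it splits in-order into left and right subtrees.
Root 15: left subtree has 1 node {22}, right has 11 {31, 5, 26, 8, 18, 27, 37, 1, 4, 12, 17}.
  Root 4: left subtree has 8 nodes {31, 5, 26, 8, 18, 27, 37, 1}, right has 2 {12, 17}.
    Root 26: left subtree has 2 nodes {31, 5}, right has 5 {8, 18, 27, 37, 1}.
      Root 5: left subtree has 1 node {31}, right has 0 { }.
      Root 37: left subtree has 3 nodes {8, 18, 27}, right has 1 {1}.
        Root 8: left subtree has 0 nodes { }, right has 2 {18, 27}.
          Root 18: left subtree has 0 nodes { }, right has 1 {27}.
    Root 12: left subtree has 0 nodes { }, right has 1 {17}.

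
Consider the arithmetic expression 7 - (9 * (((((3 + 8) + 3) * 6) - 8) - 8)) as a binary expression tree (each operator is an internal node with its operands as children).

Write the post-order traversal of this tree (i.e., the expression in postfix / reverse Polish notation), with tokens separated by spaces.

7 9 3 8 + 3 + 6 * 8 - 8 - * -

Post-order on an expression tree gives postfix notation: for each operator, emit left operand, right operand, then the operator.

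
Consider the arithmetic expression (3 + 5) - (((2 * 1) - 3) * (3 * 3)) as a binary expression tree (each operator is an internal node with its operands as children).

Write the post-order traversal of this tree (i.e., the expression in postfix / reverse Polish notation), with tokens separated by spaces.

Post-order on an expression tree gives postfix notation: for each operator, emit left operand, right operand, then the operator.

3 5 + 2 1 * 3 - 3 3 * * -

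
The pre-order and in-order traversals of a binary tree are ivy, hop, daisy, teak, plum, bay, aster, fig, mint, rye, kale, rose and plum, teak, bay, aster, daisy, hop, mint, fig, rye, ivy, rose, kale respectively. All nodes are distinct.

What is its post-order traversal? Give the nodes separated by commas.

plum, aster, bay, teak, daisy, mint, rye, fig, hop, rose, kale, ivy

The first element of pre-order is the root; it splits in-order into left and right subtrees.
Root ivy: left subtree has 9 nodes {plum, teak, bay, aster, daisy, hop, mint, fig, rye}, right has 2 {rose, kale}.
  Root hop: left subtree has 5 nodes {plum, teak, bay, aster, daisy}, right has 3 {mint, fig, rye}.
    Root daisy: left subtree has 4 nodes {plum, teak, bay, aster}, right has 0 { }.
      Root teak: left subtree has 1 node {plum}, right has 2 {bay, aster}.
        Root bay: left subtree has 0 nodes { }, right has 1 {aster}.
    Root fig: left subtree has 1 node {mint}, right has 1 {rye}.
  Root kale: left subtree has 1 node {rose}, right has 0 { }.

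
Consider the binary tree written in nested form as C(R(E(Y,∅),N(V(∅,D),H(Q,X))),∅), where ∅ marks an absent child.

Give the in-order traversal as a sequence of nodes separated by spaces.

Y E R V D N Q H X C

In-order visits the left subtree, then the node, then the right subtree.
At C: go left to R.
  At R: go left to E.
    At E: go left to Y.
      Y is a leaf — visit Y.
    Visit E.
    At E: no right child.
  Visit R.
  At R: go right to N.
    At N: go left to V.
      At V: no left child.
      Visit V.
      At V: go right to D.
        D is a leaf — visit D.
    Visit N.
    At N: go right to H.
      At H: go left to Q.
        Q is a leaf — visit Q.
      Visit H.
      At H: go right to X.
        X is a leaf — visit X.
Visit C.
At C: no right child.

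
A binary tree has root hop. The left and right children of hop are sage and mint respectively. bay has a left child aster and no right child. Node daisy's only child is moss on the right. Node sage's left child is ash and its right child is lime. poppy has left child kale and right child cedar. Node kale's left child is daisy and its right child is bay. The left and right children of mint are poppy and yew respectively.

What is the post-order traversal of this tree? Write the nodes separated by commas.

ash, lime, sage, moss, daisy, aster, bay, kale, cedar, poppy, yew, mint, hop

Post-order visits the left subtree, then the right subtree, then the node.
At hop: go left to sage.
  At sage: go left to ash.
    ash is a leaf — visit ash.
  At sage: go right to lime.
    lime is a leaf — visit lime.
  Visit sage.
At hop: go right to mint.
  At mint: go left to poppy.
    At poppy: go left to kale.
      At kale: go left to daisy.
        At daisy: no left child.
        At daisy: go right to moss.
          moss is a leaf — visit moss.
        Visit daisy.
      At kale: go right to bay.
        At bay: go left to aster.
          aster is a leaf — visit aster.
        At bay: no right child.
        Visit bay.
      Visit kale.
    At poppy: go right to cedar.
      cedar is a leaf — visit cedar.
    Visit poppy.
  At mint: go right to yew.
    yew is a leaf — visit yew.
  Visit mint.
Visit hop.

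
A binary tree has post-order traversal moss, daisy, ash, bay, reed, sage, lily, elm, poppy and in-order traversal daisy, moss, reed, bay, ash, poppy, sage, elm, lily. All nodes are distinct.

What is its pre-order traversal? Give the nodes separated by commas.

The last element of post-order is the root; it splits in-order into left and right subtrees.
Root poppy: left subtree has 5 nodes {daisy, moss, reed, bay, ash}, right has 3 {sage, elm, lily}.
  Root reed: left subtree has 2 nodes {daisy, moss}, right has 2 {bay, ash}.
    Root daisy: left subtree has 0 nodes { }, right has 1 {moss}.
    Root bay: left subtree has 0 nodes { }, right has 1 {ash}.
  Root elm: left subtree has 1 node {sage}, right has 1 {lily}.

poppy, reed, daisy, moss, bay, ash, elm, sage, lily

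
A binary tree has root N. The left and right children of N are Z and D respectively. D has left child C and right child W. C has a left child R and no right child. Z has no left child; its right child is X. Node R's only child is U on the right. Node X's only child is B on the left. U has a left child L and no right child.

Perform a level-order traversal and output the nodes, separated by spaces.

N Z D X C W B R U L

Level-order visits nodes level by level from the root, left to right within each level.
Level 0: N
Level 1: Z, D
Level 2: X, C, W
Level 3: B, R
Level 4: U
Level 5: L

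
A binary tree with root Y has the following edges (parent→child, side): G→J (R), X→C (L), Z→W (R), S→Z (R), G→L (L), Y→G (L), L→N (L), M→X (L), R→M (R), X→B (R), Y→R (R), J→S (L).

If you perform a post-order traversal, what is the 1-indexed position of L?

Post-order visits the left subtree, then the right subtree, then the node.
At Y: go left to G.
  At G: go left to L.
    At L: go left to N.
      N is a leaf — visit N.
    At L: no right child.
    Visit L.
  At G: go right to J.
    At J: go left to S.
      At S: no left child.
      At S: go right to Z.
        At Z: no left child.
        At Z: go right to W.
          W is a leaf — visit W.
        Visit Z.
      Visit S.
    At J: no right child.
    Visit J.
  Visit G.
At Y: go right to R.
  At R: no left child.
  At R: go right to M.
    At M: go left to X.
      At X: go left to C.
        C is a leaf — visit C.
      At X: go right to B.
        B is a leaf — visit B.
      Visit X.
    At M: no right child.
    Visit M.
  Visit R.
Visit Y.
Full post-order sequence: N, L, W, Z, S, J, G, C, B, X, M, R, Y.

2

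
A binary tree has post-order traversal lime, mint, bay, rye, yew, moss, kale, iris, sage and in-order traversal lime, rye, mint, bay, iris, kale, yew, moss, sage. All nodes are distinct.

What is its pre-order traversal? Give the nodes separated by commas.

sage, iris, rye, lime, bay, mint, kale, moss, yew

The last element of post-order is the root; it splits in-order into left and right subtrees.
Root sage: left subtree has 8 nodes {lime, rye, mint, bay, iris, kale, yew, moss}, right has 0 { }.
  Root iris: left subtree has 4 nodes {lime, rye, mint, bay}, right has 3 {kale, yew, moss}.
    Root rye: left subtree has 1 node {lime}, right has 2 {mint, bay}.
      Root bay: left subtree has 1 node {mint}, right has 0 { }.
    Root kale: left subtree has 0 nodes { }, right has 2 {yew, moss}.
      Root moss: left subtree has 1 node {yew}, right has 0 { }.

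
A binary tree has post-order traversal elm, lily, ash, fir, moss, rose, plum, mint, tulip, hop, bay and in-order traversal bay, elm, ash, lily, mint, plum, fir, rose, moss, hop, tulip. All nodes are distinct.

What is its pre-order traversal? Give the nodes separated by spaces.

The last element of post-order is the root; it splits in-order into left and right subtrees.
Root bay: left subtree has 0 nodes { }, right has 10 {elm, ash, lily, mint, plum, fir, rose, moss, hop, tulip}.
  Root hop: left subtree has 8 nodes {elm, ash, lily, mint, plum, fir, rose, moss}, right has 1 {tulip}.
    Root mint: left subtree has 3 nodes {elm, ash, lily}, right has 4 {plum, fir, rose, moss}.
      Root ash: left subtree has 1 node {elm}, right has 1 {lily}.
      Root plum: left subtree has 0 nodes { }, right has 3 {fir, rose, moss}.
        Root rose: left subtree has 1 node {fir}, right has 1 {moss}.

bay hop mint ash elm lily plum rose fir moss tulip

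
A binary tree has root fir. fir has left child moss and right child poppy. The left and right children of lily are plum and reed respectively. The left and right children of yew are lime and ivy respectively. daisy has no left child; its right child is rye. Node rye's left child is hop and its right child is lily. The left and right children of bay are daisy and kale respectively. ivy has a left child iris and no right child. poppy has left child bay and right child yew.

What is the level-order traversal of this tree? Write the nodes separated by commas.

Level-order visits nodes level by level from the root, left to right within each level.
Level 0: fir
Level 1: moss, poppy
Level 2: bay, yew
Level 3: daisy, kale, lime, ivy
Level 4: rye, iris
Level 5: hop, lily
Level 6: plum, reed

fir, moss, poppy, bay, yew, daisy, kale, lime, ivy, rye, iris, hop, lily, plum, reed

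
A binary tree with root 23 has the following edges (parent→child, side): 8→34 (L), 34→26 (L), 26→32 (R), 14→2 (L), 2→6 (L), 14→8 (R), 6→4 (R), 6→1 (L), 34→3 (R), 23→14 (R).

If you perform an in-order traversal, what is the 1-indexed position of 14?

6

In-order visits the left subtree, then the node, then the right subtree.
At 23: no left child.
Visit 23.
At 23: go right to 14.
  At 14: go left to 2.
    At 2: go left to 6.
      At 6: go left to 1.
        1 is a leaf — visit 1.
      Visit 6.
      At 6: go right to 4.
        4 is a leaf — visit 4.
    Visit 2.
    At 2: no right child.
  Visit 14.
  At 14: go right to 8.
    At 8: go left to 34.
      At 34: go left to 26.
        At 26: no left child.
        Visit 26.
        At 26: go right to 32.
          32 is a leaf — visit 32.
      Visit 34.
      At 34: go right to 3.
        3 is a leaf — visit 3.
    Visit 8.
    At 8: no right child.
Full in-order sequence: 23, 1, 6, 4, 2, 14, 26, 32, 34, 3, 8.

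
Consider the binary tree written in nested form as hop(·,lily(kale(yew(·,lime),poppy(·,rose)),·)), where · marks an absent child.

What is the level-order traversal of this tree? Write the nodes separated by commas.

hop, lily, kale, yew, poppy, lime, rose

Level-order visits nodes level by level from the root, left to right within each level.
Level 0: hop
Level 1: lily
Level 2: kale
Level 3: yew, poppy
Level 4: lime, rose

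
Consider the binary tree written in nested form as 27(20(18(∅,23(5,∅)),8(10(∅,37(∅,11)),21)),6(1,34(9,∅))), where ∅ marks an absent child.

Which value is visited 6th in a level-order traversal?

1

Level-order visits nodes level by level from the root, left to right within each level.
Level 0: 27
Level 1: 20, 6
Level 2: 18, 8, 1, 34
Level 3: 23, 10, 21, 9
Level 4: 5, 37
Level 5: 11
Full level-order sequence: 27, 20, 6, 18, 8, 1, 34, 23, 10, 21, 9, 5, 37, 11.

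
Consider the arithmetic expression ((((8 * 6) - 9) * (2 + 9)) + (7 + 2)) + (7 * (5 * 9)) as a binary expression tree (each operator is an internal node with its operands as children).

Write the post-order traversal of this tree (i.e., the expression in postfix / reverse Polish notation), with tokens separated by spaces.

8 6 * 9 - 2 9 + * 7 2 + + 7 5 9 * * +

Post-order on an expression tree gives postfix notation: for each operator, emit left operand, right operand, then the operator.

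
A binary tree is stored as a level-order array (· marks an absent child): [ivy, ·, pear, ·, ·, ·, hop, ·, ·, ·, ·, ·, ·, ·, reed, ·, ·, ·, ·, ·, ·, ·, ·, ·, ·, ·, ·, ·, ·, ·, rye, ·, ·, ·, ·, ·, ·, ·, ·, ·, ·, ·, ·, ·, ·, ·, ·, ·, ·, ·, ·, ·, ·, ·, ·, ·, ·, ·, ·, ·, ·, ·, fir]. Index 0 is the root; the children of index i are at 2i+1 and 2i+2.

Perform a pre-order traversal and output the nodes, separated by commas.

Pre-order visits the node, then its left subtree, then its right subtree.
Visit ivy.
At ivy: no left child.
At ivy: go right to pear.
  Visit pear.
  At pear: no left child.
  At pear: go right to hop.
    Visit hop.
    At hop: no left child.
    At hop: go right to reed.
      Visit reed.
      At reed: no left child.
      At reed: go right to rye.
        Visit rye.
        At rye: no left child.
        At rye: go right to fir.
          fir is a leaf — visit fir.

ivy, pear, hop, reed, rye, fir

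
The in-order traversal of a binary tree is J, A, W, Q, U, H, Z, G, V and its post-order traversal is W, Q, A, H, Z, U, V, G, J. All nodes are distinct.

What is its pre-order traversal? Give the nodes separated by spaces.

The last element of post-order is the root; it splits in-order into left and right subtrees.
Root J: left subtree has 0 nodes { }, right has 8 {A, W, Q, U, H, Z, G, V}.
  Root G: left subtree has 6 nodes {A, W, Q, U, H, Z}, right has 1 {V}.
    Root U: left subtree has 3 nodes {A, W, Q}, right has 2 {H, Z}.
      Root A: left subtree has 0 nodes { }, right has 2 {W, Q}.
        Root Q: left subtree has 1 node {W}, right has 0 { }.
      Root Z: left subtree has 1 node {H}, right has 0 { }.

J G U A Q W Z H V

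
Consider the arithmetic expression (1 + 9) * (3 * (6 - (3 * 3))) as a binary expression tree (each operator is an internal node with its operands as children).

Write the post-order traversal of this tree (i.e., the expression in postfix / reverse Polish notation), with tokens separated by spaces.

1 9 + 3 6 3 3 * - * *

Post-order on an expression tree gives postfix notation: for each operator, emit left operand, right operand, then the operator.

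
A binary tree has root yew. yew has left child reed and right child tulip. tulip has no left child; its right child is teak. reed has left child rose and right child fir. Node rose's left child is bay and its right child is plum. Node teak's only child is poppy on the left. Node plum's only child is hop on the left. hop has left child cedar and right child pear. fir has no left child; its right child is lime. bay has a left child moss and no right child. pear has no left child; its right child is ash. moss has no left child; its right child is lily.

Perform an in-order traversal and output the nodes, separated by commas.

In-order visits the left subtree, then the node, then the right subtree.
At yew: go left to reed.
  At reed: go left to rose.
    At rose: go left to bay.
      At bay: go left to moss.
        At moss: no left child.
        Visit moss.
        At moss: go right to lily.
          lily is a leaf — visit lily.
      Visit bay.
      At bay: no right child.
    Visit rose.
    At rose: go right to plum.
      At plum: go left to hop.
        At hop: go left to cedar.
          cedar is a leaf — visit cedar.
        Visit hop.
        At hop: go right to pear.
          At pear: no left child.
          Visit pear.
          At pear: go right to ash.
            ash is a leaf — visit ash.
      Visit plum.
      At plum: no right child.
  Visit reed.
  At reed: go right to fir.
    At fir: no left child.
    Visit fir.
    At fir: go right to lime.
      lime is a leaf — visit lime.
Visit yew.
At yew: go right to tulip.
  At tulip: no left child.
  Visit tulip.
  At tulip: go right to teak.
    At teak: go left to poppy.
      poppy is a leaf — visit poppy.
    Visit teak.
    At teak: no right child.

moss, lily, bay, rose, cedar, hop, pear, ash, plum, reed, fir, lime, yew, tulip, poppy, teak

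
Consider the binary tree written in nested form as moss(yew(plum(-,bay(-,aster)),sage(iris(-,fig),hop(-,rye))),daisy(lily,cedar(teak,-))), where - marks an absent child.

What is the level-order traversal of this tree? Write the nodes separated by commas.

moss, yew, daisy, plum, sage, lily, cedar, bay, iris, hop, teak, aster, fig, rye

Level-order visits nodes level by level from the root, left to right within each level.
Level 0: moss
Level 1: yew, daisy
Level 2: plum, sage, lily, cedar
Level 3: bay, iris, hop, teak
Level 4: aster, fig, rye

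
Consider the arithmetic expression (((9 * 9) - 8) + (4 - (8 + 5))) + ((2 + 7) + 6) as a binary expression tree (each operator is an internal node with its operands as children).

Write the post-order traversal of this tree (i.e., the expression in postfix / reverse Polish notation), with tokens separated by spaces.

Post-order on an expression tree gives postfix notation: for each operator, emit left operand, right operand, then the operator.

9 9 * 8 - 4 8 5 + - + 2 7 + 6 + +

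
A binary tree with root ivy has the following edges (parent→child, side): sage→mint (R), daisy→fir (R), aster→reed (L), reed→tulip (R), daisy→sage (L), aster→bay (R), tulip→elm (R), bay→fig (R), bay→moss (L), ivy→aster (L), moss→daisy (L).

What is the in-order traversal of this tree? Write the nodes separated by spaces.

reed tulip elm aster sage mint daisy fir moss bay fig ivy

In-order visits the left subtree, then the node, then the right subtree.
At ivy: go left to aster.
  At aster: go left to reed.
    At reed: no left child.
    Visit reed.
    At reed: go right to tulip.
      At tulip: no left child.
      Visit tulip.
      At tulip: go right to elm.
        elm is a leaf — visit elm.
  Visit aster.
  At aster: go right to bay.
    At bay: go left to moss.
      At moss: go left to daisy.
        At daisy: go left to sage.
          At sage: no left child.
          Visit sage.
          At sage: go right to mint.
            mint is a leaf — visit mint.
        Visit daisy.
        At daisy: go right to fir.
          fir is a leaf — visit fir.
      Visit moss.
      At moss: no right child.
    Visit bay.
    At bay: go right to fig.
      fig is a leaf — visit fig.
Visit ivy.
At ivy: no right child.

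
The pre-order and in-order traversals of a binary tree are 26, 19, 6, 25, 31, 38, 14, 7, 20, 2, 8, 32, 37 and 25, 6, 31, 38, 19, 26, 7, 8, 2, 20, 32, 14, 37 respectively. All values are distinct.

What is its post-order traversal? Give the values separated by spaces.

25 38 31 6 19 8 2 32 20 7 37 14 26

The first element of pre-order is the root; it splits in-order into left and right subtrees.
Root 26: left subtree has 5 nodes {25, 6, 31, 38, 19}, right has 7 {7, 8, 2, 20, 32, 14, 37}.
  Root 19: left subtree has 4 nodes {25, 6, 31, 38}, right has 0 { }.
    Root 6: left subtree has 1 node {25}, right has 2 {31, 38}.
      Root 31: left subtree has 0 nodes { }, right has 1 {38}.
  Root 14: left subtree has 5 nodes {7, 8, 2, 20, 32}, right has 1 {37}.
    Root 7: left subtree has 0 nodes { }, right has 4 {8, 2, 20, 32}.
      Root 20: left subtree has 2 nodes {8, 2}, right has 1 {32}.
        Root 2: left subtree has 1 node {8}, right has 0 { }.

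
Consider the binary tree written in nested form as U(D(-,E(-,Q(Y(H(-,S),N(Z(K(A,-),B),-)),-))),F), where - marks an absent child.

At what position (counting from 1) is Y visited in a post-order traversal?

8

Post-order visits the left subtree, then the right subtree, then the node.
At U: go left to D.
  At D: no left child.
  At D: go right to E.
    At E: no left child.
    At E: go right to Q.
      At Q: go left to Y.
        At Y: go left to H.
          At H: no left child.
          At H: go right to S.
            S is a leaf — visit S.
          Visit H.
        At Y: go right to N.
          At N: go left to Z.
            At Z: go left to K.
              At K: go left to A.
                A is a leaf — visit A.
              At K: no right child.
              Visit K.
            At Z: go right to B.
              B is a leaf — visit B.
            Visit Z.
          At N: no right child.
          Visit N.
        Visit Y.
      At Q: no right child.
      Visit Q.
    Visit E.
  Visit D.
At U: go right to F.
  F is a leaf — visit F.
Visit U.
Full post-order sequence: S, H, A, K, B, Z, N, Y, Q, E, D, F, U.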